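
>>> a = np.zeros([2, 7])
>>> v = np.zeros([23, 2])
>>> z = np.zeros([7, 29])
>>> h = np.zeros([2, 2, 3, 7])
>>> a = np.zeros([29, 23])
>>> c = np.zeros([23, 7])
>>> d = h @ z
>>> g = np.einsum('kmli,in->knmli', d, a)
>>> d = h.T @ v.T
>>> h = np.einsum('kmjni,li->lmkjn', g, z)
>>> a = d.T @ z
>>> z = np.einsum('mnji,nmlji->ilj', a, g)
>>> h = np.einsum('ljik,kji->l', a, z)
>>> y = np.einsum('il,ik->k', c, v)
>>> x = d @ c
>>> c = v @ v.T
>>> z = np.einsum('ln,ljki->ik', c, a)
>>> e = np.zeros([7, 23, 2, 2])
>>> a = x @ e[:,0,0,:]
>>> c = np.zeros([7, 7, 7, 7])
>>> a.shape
(7, 3, 2, 2)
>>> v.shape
(23, 2)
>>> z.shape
(29, 3)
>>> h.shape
(23,)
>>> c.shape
(7, 7, 7, 7)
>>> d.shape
(7, 3, 2, 23)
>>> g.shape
(2, 23, 2, 3, 29)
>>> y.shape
(2,)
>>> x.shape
(7, 3, 2, 7)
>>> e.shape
(7, 23, 2, 2)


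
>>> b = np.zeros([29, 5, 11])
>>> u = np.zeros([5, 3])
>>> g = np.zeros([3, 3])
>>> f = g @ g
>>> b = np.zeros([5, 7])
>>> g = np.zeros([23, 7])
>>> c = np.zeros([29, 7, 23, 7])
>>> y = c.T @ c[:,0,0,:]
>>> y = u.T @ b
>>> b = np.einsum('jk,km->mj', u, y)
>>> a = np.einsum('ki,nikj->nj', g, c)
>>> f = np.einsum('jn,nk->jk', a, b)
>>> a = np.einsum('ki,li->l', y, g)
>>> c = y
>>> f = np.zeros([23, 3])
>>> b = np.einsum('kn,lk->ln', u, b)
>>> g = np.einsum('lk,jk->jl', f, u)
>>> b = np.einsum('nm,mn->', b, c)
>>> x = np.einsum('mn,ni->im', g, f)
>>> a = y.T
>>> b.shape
()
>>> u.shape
(5, 3)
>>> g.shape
(5, 23)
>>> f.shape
(23, 3)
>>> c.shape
(3, 7)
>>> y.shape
(3, 7)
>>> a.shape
(7, 3)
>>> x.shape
(3, 5)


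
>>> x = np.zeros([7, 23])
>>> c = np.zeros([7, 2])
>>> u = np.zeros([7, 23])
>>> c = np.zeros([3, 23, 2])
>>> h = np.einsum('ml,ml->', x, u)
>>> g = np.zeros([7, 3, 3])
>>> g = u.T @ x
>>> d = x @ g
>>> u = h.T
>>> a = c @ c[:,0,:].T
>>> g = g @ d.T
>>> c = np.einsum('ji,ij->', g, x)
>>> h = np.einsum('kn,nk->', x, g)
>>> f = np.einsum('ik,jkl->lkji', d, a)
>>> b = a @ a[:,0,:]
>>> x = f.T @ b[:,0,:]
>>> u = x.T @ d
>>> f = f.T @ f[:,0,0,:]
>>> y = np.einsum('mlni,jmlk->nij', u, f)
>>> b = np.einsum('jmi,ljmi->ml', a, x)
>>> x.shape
(7, 3, 23, 3)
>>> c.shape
()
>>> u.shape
(3, 23, 3, 23)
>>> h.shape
()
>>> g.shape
(23, 7)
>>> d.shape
(7, 23)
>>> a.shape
(3, 23, 3)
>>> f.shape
(7, 3, 23, 7)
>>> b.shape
(23, 7)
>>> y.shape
(3, 23, 7)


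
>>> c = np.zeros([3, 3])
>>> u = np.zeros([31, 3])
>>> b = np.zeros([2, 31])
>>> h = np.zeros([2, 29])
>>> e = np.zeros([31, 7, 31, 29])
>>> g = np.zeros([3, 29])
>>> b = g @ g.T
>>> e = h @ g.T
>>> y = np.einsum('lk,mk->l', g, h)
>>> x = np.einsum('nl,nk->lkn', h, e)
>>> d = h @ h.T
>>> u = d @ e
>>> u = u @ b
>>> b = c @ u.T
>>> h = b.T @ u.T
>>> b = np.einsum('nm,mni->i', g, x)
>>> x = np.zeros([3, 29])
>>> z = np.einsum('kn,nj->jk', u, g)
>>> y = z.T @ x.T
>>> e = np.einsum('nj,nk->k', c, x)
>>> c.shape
(3, 3)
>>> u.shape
(2, 3)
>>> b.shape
(2,)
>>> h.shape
(2, 2)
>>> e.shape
(29,)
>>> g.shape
(3, 29)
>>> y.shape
(2, 3)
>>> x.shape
(3, 29)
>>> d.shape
(2, 2)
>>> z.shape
(29, 2)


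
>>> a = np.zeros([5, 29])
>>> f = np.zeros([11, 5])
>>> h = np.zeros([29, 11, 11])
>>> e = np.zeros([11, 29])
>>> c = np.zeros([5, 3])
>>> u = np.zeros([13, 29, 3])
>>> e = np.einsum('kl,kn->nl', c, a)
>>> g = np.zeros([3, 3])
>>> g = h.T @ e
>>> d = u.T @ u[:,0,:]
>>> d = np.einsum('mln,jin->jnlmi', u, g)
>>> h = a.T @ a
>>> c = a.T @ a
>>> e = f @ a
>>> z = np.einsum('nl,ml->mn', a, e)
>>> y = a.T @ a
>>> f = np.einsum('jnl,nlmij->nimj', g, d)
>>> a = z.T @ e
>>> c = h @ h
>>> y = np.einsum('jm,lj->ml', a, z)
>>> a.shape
(5, 29)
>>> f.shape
(11, 13, 29, 11)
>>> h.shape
(29, 29)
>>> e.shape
(11, 29)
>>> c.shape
(29, 29)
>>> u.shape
(13, 29, 3)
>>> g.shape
(11, 11, 3)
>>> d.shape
(11, 3, 29, 13, 11)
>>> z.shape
(11, 5)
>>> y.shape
(29, 11)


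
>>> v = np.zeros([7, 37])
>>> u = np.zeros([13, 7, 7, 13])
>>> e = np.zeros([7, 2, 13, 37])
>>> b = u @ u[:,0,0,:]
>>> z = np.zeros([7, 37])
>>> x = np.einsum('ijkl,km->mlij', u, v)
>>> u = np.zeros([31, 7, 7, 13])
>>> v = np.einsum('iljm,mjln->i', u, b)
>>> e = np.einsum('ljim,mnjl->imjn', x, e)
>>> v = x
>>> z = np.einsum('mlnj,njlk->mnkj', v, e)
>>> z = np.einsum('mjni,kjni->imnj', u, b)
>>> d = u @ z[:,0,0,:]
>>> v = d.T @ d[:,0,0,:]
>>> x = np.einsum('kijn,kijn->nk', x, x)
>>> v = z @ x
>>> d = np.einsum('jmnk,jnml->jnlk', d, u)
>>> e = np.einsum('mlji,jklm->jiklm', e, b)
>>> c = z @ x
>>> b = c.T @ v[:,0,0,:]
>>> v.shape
(13, 31, 7, 37)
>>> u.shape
(31, 7, 7, 13)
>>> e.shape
(13, 2, 7, 7, 13)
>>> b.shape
(37, 7, 31, 37)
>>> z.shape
(13, 31, 7, 7)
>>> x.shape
(7, 37)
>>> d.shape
(31, 7, 13, 7)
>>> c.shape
(13, 31, 7, 37)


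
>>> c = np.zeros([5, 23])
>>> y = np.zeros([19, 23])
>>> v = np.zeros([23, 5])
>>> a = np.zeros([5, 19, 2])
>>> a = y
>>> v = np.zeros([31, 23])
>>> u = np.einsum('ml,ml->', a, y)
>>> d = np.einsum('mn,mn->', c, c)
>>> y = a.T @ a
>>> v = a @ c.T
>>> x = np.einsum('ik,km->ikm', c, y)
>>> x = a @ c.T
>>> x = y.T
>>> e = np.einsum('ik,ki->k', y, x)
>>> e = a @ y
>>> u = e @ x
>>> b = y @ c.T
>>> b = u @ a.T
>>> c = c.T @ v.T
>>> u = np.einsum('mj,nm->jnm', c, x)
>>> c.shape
(23, 19)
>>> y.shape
(23, 23)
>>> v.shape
(19, 5)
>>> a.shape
(19, 23)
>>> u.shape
(19, 23, 23)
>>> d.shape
()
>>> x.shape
(23, 23)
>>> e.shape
(19, 23)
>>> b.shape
(19, 19)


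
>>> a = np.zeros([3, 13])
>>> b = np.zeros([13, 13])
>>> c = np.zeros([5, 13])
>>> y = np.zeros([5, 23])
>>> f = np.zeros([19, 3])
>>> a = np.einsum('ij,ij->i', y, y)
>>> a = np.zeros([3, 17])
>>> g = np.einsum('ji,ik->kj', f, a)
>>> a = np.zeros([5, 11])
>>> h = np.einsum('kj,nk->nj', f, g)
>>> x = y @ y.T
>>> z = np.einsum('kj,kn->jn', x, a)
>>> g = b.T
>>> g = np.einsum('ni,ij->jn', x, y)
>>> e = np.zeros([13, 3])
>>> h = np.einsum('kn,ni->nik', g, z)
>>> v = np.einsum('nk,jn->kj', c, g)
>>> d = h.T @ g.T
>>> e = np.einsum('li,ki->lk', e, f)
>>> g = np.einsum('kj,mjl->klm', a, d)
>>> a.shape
(5, 11)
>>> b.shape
(13, 13)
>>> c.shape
(5, 13)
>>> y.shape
(5, 23)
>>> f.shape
(19, 3)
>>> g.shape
(5, 23, 23)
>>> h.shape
(5, 11, 23)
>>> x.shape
(5, 5)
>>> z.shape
(5, 11)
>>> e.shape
(13, 19)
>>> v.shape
(13, 23)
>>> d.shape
(23, 11, 23)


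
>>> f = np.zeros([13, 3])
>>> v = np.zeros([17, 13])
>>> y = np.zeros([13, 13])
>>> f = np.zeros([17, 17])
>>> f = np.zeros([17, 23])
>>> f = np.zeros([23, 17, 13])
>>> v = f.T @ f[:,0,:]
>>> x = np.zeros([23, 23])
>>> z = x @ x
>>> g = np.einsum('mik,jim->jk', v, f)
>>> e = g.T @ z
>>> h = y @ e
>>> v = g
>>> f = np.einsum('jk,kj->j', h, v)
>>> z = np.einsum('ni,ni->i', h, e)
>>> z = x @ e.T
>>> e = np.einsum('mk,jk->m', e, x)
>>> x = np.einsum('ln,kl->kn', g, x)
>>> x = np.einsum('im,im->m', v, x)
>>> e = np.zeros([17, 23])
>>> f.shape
(13,)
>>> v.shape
(23, 13)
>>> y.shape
(13, 13)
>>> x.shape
(13,)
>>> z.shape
(23, 13)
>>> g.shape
(23, 13)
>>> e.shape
(17, 23)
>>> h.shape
(13, 23)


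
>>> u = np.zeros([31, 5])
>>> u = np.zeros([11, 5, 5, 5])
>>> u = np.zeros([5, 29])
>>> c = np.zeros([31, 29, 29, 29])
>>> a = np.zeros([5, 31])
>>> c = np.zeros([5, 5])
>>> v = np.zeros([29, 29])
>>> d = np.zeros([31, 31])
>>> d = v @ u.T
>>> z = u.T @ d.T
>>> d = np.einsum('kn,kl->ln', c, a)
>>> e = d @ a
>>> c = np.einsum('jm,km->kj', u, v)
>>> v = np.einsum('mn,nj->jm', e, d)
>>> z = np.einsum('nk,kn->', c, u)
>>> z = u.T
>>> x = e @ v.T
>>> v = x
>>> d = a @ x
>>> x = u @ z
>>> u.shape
(5, 29)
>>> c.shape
(29, 5)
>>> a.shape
(5, 31)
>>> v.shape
(31, 5)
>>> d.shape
(5, 5)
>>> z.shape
(29, 5)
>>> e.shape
(31, 31)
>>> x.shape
(5, 5)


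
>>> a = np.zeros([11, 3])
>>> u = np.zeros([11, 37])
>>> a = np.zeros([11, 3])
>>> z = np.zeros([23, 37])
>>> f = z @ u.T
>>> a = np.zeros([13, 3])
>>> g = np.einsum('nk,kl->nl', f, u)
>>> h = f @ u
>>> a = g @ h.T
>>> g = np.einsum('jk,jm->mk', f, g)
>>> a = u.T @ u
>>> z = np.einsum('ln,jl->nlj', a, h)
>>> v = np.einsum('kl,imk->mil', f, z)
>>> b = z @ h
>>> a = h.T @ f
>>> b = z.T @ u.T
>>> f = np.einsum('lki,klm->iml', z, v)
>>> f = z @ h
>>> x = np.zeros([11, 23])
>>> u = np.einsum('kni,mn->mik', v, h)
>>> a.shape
(37, 11)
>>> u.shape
(23, 11, 37)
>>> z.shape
(37, 37, 23)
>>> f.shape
(37, 37, 37)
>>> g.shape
(37, 11)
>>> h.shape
(23, 37)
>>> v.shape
(37, 37, 11)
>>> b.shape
(23, 37, 11)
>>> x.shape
(11, 23)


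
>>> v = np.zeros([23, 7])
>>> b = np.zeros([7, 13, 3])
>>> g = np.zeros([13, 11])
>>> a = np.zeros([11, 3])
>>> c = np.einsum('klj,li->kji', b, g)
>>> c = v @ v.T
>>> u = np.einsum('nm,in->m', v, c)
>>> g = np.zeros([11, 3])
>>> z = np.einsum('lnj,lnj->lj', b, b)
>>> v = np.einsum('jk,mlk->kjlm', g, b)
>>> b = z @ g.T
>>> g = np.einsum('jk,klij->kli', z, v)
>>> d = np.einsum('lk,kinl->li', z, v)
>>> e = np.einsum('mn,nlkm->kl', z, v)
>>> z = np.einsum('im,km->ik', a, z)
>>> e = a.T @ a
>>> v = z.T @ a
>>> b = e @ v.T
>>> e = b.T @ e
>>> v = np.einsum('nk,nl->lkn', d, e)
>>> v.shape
(3, 11, 7)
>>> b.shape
(3, 7)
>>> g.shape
(3, 11, 13)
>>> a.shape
(11, 3)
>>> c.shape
(23, 23)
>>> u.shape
(7,)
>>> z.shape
(11, 7)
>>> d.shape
(7, 11)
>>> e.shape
(7, 3)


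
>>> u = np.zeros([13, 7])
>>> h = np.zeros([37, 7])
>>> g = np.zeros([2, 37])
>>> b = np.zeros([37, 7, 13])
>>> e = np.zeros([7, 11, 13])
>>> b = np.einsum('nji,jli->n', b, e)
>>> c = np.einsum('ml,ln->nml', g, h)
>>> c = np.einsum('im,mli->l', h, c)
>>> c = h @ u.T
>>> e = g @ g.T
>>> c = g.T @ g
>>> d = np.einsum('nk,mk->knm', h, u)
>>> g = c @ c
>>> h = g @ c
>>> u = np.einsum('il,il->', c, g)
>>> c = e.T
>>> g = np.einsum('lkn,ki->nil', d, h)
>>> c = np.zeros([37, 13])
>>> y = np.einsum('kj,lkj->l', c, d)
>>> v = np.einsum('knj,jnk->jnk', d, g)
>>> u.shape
()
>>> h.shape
(37, 37)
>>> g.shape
(13, 37, 7)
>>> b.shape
(37,)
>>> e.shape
(2, 2)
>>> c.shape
(37, 13)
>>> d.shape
(7, 37, 13)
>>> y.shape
(7,)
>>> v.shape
(13, 37, 7)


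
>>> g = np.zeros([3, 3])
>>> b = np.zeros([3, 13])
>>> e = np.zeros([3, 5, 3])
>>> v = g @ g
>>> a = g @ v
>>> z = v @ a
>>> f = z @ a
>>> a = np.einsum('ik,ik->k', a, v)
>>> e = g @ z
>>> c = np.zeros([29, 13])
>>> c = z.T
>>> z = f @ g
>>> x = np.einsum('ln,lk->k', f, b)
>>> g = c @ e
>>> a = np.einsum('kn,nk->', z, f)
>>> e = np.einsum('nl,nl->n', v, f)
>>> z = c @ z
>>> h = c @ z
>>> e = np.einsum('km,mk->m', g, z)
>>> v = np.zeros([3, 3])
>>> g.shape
(3, 3)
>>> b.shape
(3, 13)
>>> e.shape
(3,)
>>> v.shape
(3, 3)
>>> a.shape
()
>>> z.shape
(3, 3)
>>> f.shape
(3, 3)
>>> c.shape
(3, 3)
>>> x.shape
(13,)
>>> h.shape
(3, 3)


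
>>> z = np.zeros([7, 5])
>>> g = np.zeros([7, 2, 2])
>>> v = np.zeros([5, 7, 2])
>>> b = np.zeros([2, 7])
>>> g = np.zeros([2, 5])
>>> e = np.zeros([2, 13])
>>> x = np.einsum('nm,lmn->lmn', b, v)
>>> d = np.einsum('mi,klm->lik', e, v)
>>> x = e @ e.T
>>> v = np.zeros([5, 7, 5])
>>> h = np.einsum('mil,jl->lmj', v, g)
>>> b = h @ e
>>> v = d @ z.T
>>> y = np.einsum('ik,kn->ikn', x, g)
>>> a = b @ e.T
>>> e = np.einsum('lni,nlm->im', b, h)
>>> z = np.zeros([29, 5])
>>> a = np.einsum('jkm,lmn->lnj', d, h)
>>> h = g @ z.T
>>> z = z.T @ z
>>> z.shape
(5, 5)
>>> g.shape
(2, 5)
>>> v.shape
(7, 13, 7)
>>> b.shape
(5, 5, 13)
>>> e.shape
(13, 2)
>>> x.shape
(2, 2)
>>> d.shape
(7, 13, 5)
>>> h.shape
(2, 29)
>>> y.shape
(2, 2, 5)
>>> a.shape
(5, 2, 7)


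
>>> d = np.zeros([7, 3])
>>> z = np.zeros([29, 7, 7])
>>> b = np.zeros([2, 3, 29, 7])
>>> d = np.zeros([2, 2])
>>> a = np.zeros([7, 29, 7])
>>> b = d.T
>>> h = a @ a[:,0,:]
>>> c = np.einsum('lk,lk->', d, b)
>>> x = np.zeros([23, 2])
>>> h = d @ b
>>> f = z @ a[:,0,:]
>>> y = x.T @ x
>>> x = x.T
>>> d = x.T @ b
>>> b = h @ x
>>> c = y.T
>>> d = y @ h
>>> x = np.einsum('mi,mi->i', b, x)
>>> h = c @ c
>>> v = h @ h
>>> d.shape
(2, 2)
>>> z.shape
(29, 7, 7)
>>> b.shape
(2, 23)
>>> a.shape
(7, 29, 7)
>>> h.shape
(2, 2)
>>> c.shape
(2, 2)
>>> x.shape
(23,)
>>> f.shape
(29, 7, 7)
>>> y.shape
(2, 2)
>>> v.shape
(2, 2)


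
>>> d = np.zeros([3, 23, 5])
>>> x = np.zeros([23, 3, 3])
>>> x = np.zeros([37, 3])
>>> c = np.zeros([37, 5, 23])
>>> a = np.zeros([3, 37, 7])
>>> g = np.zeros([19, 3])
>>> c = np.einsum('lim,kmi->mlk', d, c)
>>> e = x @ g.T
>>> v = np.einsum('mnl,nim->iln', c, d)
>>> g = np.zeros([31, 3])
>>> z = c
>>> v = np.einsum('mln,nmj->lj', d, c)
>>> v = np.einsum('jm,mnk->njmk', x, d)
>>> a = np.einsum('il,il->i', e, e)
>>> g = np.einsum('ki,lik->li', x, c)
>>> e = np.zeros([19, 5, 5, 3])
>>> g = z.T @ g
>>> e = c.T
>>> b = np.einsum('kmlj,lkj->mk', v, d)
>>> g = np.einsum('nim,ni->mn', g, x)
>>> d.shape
(3, 23, 5)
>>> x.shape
(37, 3)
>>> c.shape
(5, 3, 37)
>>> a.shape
(37,)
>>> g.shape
(3, 37)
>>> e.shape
(37, 3, 5)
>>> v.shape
(23, 37, 3, 5)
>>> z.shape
(5, 3, 37)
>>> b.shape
(37, 23)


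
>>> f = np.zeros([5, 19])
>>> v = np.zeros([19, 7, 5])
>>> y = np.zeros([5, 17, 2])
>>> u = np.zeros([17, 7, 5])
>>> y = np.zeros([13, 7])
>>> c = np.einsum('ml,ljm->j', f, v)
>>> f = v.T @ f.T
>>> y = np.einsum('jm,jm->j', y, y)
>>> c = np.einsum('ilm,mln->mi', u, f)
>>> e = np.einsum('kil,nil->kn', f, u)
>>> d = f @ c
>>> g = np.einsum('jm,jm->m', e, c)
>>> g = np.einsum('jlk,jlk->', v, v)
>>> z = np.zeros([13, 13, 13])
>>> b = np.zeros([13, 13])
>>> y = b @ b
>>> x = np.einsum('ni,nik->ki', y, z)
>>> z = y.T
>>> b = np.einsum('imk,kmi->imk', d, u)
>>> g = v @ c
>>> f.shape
(5, 7, 5)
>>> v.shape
(19, 7, 5)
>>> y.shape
(13, 13)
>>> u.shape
(17, 7, 5)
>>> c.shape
(5, 17)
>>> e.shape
(5, 17)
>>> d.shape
(5, 7, 17)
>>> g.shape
(19, 7, 17)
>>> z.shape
(13, 13)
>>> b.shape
(5, 7, 17)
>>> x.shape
(13, 13)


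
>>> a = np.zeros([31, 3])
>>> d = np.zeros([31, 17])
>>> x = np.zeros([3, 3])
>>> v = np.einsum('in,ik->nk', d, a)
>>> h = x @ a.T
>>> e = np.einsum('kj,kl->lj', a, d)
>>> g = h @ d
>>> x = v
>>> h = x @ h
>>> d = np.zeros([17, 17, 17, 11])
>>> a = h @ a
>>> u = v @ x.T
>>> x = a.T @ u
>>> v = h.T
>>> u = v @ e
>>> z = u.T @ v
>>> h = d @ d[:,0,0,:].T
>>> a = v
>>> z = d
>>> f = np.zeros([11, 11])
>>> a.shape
(31, 17)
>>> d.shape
(17, 17, 17, 11)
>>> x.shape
(3, 17)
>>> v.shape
(31, 17)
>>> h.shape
(17, 17, 17, 17)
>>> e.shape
(17, 3)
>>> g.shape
(3, 17)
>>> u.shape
(31, 3)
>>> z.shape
(17, 17, 17, 11)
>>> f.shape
(11, 11)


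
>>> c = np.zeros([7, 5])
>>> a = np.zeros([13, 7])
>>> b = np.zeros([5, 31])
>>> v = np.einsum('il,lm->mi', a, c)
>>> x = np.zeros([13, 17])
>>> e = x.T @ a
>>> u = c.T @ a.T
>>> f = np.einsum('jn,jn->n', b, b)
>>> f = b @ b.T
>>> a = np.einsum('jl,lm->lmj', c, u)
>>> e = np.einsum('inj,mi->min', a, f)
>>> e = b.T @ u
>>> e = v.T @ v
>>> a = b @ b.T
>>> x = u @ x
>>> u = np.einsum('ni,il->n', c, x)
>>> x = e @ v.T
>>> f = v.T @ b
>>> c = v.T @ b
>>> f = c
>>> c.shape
(13, 31)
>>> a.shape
(5, 5)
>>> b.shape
(5, 31)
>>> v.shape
(5, 13)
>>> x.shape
(13, 5)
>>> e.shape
(13, 13)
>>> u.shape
(7,)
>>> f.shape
(13, 31)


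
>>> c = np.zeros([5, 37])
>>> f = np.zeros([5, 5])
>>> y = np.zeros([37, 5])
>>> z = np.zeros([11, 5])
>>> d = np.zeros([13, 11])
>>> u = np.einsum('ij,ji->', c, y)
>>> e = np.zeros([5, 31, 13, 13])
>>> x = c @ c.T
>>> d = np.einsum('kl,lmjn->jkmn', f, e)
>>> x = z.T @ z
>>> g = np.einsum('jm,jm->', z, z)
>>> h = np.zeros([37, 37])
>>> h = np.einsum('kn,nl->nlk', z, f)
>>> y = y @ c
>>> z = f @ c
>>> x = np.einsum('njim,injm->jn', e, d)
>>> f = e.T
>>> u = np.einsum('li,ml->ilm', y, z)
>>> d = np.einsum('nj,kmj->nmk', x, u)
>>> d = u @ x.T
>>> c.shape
(5, 37)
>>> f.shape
(13, 13, 31, 5)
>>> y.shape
(37, 37)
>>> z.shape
(5, 37)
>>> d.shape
(37, 37, 31)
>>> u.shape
(37, 37, 5)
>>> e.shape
(5, 31, 13, 13)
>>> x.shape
(31, 5)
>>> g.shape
()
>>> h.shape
(5, 5, 11)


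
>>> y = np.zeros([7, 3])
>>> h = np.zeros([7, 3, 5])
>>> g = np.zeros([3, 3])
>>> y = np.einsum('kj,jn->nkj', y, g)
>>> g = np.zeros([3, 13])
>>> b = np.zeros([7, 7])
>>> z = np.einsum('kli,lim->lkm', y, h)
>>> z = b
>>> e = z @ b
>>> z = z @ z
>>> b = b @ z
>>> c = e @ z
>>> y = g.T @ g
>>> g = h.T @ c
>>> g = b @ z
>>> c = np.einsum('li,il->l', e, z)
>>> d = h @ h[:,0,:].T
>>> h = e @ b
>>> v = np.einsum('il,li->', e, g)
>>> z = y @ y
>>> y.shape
(13, 13)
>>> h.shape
(7, 7)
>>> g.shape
(7, 7)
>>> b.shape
(7, 7)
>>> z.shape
(13, 13)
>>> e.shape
(7, 7)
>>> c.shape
(7,)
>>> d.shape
(7, 3, 7)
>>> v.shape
()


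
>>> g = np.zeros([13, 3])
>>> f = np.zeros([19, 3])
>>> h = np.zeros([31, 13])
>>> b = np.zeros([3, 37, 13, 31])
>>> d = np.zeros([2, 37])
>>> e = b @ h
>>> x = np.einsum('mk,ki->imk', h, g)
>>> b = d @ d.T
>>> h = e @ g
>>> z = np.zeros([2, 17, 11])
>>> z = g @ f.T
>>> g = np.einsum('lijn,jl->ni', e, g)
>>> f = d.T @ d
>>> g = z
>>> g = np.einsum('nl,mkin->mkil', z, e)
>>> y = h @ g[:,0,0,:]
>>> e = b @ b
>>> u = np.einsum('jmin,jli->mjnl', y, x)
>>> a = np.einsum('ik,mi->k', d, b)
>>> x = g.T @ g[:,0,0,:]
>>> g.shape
(3, 37, 13, 19)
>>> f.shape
(37, 37)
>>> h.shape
(3, 37, 13, 3)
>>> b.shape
(2, 2)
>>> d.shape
(2, 37)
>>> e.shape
(2, 2)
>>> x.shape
(19, 13, 37, 19)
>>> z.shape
(13, 19)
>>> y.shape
(3, 37, 13, 19)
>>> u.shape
(37, 3, 19, 31)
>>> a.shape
(37,)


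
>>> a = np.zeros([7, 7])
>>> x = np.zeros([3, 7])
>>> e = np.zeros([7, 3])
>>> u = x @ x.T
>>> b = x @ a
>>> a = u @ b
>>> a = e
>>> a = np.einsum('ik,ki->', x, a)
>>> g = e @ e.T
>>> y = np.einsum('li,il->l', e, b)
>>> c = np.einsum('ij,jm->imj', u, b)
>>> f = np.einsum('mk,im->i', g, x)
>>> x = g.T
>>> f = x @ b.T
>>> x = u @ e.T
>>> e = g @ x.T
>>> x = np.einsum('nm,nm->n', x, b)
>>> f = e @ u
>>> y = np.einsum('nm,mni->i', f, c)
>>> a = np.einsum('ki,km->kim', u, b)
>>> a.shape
(3, 3, 7)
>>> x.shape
(3,)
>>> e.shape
(7, 3)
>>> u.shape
(3, 3)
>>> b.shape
(3, 7)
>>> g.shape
(7, 7)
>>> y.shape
(3,)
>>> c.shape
(3, 7, 3)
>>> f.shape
(7, 3)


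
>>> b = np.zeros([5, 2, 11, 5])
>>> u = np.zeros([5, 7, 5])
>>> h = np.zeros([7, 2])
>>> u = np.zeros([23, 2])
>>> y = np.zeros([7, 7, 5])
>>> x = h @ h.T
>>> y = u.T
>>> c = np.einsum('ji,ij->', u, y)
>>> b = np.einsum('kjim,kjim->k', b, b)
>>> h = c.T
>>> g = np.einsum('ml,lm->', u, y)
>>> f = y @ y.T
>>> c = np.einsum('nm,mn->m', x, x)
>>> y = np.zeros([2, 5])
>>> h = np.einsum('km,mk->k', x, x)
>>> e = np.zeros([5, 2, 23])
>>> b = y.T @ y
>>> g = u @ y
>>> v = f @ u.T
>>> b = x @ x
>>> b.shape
(7, 7)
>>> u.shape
(23, 2)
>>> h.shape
(7,)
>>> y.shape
(2, 5)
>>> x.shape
(7, 7)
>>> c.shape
(7,)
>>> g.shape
(23, 5)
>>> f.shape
(2, 2)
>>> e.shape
(5, 2, 23)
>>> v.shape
(2, 23)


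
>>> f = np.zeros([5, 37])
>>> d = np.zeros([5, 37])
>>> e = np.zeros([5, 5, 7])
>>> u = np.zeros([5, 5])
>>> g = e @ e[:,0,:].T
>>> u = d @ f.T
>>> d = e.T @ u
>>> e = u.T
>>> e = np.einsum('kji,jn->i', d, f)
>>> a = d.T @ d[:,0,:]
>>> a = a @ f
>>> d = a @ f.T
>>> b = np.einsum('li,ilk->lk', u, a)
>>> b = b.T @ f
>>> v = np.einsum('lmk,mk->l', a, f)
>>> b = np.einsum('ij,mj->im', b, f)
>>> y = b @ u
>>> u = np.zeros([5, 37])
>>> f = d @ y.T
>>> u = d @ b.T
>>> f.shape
(5, 5, 37)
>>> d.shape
(5, 5, 5)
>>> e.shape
(5,)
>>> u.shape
(5, 5, 37)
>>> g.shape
(5, 5, 5)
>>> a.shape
(5, 5, 37)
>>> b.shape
(37, 5)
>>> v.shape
(5,)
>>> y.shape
(37, 5)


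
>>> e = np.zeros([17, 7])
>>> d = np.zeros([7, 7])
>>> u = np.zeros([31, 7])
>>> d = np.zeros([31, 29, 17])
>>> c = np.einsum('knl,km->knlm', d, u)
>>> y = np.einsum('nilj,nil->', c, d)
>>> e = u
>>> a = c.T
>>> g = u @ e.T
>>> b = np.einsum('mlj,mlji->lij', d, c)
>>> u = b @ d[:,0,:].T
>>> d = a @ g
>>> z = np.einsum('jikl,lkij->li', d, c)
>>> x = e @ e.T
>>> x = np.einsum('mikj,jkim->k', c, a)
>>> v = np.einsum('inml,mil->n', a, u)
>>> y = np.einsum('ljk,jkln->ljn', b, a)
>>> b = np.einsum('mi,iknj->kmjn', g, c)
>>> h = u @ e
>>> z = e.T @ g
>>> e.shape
(31, 7)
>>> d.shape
(7, 17, 29, 31)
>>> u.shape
(29, 7, 31)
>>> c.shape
(31, 29, 17, 7)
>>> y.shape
(29, 7, 31)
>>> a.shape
(7, 17, 29, 31)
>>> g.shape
(31, 31)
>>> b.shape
(29, 31, 7, 17)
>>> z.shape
(7, 31)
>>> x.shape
(17,)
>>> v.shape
(17,)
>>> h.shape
(29, 7, 7)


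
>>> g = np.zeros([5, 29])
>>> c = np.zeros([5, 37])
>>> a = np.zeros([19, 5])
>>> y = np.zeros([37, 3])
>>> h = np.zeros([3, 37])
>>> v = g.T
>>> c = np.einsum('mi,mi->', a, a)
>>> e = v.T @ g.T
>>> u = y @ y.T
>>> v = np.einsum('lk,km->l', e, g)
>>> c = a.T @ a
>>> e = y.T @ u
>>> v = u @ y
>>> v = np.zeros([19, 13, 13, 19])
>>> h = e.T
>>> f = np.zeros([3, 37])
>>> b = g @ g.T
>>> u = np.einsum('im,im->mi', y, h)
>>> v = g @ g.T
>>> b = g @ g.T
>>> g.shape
(5, 29)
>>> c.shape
(5, 5)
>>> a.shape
(19, 5)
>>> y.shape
(37, 3)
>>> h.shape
(37, 3)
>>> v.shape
(5, 5)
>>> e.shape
(3, 37)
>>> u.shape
(3, 37)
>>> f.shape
(3, 37)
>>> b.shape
(5, 5)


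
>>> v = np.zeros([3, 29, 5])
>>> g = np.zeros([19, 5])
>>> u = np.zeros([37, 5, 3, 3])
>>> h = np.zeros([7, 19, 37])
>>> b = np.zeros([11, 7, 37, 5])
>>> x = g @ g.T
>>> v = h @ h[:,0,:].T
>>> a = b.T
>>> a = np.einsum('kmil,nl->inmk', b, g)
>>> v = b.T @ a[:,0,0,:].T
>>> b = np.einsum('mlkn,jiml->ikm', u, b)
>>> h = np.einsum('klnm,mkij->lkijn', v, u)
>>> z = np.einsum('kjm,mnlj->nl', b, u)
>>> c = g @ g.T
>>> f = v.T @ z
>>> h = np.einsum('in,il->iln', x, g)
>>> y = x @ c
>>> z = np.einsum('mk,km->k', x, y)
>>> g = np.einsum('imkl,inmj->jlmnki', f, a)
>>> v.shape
(5, 37, 7, 37)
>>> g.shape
(11, 3, 7, 19, 37, 37)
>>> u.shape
(37, 5, 3, 3)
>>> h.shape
(19, 5, 19)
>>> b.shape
(7, 3, 37)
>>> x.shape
(19, 19)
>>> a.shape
(37, 19, 7, 11)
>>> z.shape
(19,)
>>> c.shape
(19, 19)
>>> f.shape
(37, 7, 37, 3)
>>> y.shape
(19, 19)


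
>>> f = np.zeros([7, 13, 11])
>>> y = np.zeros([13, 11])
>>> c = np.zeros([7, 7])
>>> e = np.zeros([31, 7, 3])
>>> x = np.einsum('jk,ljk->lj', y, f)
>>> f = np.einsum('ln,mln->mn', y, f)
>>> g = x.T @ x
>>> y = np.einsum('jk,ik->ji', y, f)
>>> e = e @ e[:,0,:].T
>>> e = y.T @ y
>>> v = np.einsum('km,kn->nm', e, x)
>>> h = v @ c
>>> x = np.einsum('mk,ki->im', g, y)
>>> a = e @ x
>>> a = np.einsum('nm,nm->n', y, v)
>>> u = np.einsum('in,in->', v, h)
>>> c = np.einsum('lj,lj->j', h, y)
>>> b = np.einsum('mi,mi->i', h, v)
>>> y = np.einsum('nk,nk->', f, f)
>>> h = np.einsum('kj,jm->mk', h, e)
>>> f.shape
(7, 11)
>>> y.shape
()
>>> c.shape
(7,)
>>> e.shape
(7, 7)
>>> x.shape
(7, 13)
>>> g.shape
(13, 13)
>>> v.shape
(13, 7)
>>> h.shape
(7, 13)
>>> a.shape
(13,)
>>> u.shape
()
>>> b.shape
(7,)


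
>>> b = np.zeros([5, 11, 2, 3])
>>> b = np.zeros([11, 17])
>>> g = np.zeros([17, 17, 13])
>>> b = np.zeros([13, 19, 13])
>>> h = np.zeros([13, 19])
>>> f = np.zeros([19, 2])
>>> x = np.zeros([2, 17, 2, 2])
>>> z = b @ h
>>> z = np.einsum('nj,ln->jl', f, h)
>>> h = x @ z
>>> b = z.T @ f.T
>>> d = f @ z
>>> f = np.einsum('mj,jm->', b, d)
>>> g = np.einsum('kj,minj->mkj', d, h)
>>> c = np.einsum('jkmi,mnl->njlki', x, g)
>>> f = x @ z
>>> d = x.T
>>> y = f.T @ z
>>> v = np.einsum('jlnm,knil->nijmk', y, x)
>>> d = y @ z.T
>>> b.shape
(13, 19)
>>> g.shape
(2, 19, 13)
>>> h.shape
(2, 17, 2, 13)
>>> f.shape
(2, 17, 2, 13)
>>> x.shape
(2, 17, 2, 2)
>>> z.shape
(2, 13)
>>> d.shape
(13, 2, 17, 2)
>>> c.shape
(19, 2, 13, 17, 2)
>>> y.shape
(13, 2, 17, 13)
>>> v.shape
(17, 2, 13, 13, 2)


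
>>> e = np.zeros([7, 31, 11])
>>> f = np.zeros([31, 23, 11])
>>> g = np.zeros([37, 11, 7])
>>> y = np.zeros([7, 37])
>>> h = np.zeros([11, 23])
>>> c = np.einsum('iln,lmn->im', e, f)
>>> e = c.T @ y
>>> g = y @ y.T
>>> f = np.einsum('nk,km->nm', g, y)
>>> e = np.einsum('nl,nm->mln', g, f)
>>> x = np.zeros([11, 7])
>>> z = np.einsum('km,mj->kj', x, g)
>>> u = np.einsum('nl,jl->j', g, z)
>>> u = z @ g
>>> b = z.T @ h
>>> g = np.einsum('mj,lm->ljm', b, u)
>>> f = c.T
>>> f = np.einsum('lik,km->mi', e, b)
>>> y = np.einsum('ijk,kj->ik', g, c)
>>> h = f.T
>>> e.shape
(37, 7, 7)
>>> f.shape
(23, 7)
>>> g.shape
(11, 23, 7)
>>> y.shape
(11, 7)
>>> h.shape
(7, 23)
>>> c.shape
(7, 23)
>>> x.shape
(11, 7)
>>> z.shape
(11, 7)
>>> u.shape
(11, 7)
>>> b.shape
(7, 23)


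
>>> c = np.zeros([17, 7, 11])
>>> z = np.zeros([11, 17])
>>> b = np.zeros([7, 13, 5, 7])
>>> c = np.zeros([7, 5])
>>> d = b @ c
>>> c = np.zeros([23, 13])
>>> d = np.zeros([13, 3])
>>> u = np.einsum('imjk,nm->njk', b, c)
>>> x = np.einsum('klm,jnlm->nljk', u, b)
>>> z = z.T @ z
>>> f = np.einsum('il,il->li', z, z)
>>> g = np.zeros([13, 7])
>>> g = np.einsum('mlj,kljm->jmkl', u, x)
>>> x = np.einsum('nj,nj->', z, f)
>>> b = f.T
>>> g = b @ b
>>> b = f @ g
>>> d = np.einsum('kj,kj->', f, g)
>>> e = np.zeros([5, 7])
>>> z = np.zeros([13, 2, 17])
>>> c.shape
(23, 13)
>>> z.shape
(13, 2, 17)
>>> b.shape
(17, 17)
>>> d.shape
()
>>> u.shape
(23, 5, 7)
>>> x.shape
()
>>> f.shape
(17, 17)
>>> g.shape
(17, 17)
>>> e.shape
(5, 7)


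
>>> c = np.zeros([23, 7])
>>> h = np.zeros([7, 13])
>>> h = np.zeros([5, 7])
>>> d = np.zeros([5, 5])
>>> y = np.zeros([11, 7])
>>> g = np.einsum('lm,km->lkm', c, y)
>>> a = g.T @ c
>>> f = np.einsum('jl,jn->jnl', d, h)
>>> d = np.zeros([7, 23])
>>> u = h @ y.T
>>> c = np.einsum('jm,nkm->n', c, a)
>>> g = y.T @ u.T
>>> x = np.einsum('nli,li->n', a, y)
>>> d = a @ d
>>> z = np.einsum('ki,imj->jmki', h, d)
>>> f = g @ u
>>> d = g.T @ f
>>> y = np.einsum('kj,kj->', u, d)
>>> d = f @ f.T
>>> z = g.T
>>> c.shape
(7,)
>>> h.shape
(5, 7)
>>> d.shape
(7, 7)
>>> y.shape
()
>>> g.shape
(7, 5)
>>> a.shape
(7, 11, 7)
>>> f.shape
(7, 11)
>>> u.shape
(5, 11)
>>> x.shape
(7,)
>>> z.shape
(5, 7)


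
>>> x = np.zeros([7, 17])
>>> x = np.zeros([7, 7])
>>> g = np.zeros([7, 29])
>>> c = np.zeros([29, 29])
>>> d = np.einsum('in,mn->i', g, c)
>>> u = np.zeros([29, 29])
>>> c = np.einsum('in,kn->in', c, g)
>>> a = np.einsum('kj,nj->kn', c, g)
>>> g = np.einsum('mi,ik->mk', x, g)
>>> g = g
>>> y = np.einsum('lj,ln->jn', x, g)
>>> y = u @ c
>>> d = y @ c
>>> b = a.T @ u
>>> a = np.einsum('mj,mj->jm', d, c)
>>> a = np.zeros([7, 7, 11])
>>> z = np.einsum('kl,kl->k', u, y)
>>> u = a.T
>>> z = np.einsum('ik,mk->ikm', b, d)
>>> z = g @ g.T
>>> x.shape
(7, 7)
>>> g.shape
(7, 29)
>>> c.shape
(29, 29)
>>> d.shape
(29, 29)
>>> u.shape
(11, 7, 7)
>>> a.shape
(7, 7, 11)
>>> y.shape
(29, 29)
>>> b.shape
(7, 29)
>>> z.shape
(7, 7)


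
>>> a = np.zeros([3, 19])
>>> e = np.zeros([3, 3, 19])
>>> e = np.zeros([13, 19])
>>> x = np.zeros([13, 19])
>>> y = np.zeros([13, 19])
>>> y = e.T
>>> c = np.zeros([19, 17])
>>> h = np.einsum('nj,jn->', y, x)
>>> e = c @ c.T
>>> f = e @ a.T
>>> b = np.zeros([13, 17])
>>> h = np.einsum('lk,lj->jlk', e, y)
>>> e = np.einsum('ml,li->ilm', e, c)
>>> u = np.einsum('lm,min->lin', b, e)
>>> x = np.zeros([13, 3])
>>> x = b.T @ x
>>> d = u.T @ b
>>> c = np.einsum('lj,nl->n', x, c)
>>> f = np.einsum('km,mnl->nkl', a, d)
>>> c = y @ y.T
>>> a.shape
(3, 19)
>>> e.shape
(17, 19, 19)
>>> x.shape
(17, 3)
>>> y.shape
(19, 13)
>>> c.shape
(19, 19)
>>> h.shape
(13, 19, 19)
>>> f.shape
(19, 3, 17)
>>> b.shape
(13, 17)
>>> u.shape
(13, 19, 19)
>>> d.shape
(19, 19, 17)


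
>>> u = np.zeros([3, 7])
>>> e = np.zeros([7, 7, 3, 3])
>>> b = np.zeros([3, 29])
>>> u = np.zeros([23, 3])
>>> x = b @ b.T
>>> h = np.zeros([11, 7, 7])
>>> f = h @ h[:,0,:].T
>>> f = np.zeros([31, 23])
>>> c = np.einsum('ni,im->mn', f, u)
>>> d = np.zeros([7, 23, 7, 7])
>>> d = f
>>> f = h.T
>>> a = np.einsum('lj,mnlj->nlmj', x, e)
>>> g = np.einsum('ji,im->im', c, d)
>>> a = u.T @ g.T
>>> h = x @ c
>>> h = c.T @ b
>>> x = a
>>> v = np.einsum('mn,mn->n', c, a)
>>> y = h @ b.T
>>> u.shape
(23, 3)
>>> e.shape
(7, 7, 3, 3)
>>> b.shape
(3, 29)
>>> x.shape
(3, 31)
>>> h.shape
(31, 29)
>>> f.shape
(7, 7, 11)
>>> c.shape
(3, 31)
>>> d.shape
(31, 23)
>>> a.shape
(3, 31)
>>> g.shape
(31, 23)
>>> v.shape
(31,)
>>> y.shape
(31, 3)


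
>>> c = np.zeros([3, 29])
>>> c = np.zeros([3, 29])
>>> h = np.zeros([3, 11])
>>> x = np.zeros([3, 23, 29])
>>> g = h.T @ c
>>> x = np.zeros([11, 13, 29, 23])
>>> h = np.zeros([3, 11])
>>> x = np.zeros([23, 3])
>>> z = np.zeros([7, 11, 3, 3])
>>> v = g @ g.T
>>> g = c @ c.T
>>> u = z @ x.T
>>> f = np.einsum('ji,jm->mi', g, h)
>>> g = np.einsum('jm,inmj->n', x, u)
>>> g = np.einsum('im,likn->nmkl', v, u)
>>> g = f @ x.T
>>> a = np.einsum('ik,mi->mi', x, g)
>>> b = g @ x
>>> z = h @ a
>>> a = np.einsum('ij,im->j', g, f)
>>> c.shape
(3, 29)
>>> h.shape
(3, 11)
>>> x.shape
(23, 3)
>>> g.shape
(11, 23)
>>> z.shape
(3, 23)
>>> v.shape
(11, 11)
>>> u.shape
(7, 11, 3, 23)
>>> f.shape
(11, 3)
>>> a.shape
(23,)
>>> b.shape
(11, 3)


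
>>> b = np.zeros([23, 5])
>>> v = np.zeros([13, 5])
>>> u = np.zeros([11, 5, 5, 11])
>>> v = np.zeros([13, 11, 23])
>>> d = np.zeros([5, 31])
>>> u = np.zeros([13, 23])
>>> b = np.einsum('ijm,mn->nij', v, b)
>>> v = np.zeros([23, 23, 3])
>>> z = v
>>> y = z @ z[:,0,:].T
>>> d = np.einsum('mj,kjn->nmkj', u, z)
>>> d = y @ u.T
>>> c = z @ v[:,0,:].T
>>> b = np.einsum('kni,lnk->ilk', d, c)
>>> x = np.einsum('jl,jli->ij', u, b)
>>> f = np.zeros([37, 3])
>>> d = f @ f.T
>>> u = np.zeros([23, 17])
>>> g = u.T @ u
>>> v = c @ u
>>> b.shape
(13, 23, 23)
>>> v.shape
(23, 23, 17)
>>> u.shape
(23, 17)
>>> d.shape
(37, 37)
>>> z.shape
(23, 23, 3)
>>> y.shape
(23, 23, 23)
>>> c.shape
(23, 23, 23)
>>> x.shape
(23, 13)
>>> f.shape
(37, 3)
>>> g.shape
(17, 17)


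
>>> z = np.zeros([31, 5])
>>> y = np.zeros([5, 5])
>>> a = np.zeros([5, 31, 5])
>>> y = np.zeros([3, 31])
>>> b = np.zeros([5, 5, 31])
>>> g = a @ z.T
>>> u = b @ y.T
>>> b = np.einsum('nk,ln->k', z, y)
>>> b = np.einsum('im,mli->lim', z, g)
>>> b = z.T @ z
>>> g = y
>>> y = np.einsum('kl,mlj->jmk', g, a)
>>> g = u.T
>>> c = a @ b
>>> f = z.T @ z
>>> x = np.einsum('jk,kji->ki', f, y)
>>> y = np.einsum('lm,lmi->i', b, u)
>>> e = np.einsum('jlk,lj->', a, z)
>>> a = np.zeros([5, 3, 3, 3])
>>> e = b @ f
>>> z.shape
(31, 5)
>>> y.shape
(3,)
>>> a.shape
(5, 3, 3, 3)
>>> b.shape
(5, 5)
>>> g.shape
(3, 5, 5)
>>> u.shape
(5, 5, 3)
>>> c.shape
(5, 31, 5)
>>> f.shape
(5, 5)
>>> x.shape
(5, 3)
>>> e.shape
(5, 5)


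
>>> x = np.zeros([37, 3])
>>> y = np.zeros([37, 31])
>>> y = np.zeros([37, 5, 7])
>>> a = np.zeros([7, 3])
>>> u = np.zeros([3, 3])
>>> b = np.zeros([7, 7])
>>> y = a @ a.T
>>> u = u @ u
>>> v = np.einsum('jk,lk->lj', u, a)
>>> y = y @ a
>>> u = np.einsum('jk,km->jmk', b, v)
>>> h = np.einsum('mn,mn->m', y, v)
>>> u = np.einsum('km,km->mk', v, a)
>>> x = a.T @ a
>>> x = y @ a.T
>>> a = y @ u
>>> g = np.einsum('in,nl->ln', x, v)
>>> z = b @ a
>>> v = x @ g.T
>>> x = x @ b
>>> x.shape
(7, 7)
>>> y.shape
(7, 3)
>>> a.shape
(7, 7)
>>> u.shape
(3, 7)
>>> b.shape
(7, 7)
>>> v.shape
(7, 3)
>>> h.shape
(7,)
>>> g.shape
(3, 7)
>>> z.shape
(7, 7)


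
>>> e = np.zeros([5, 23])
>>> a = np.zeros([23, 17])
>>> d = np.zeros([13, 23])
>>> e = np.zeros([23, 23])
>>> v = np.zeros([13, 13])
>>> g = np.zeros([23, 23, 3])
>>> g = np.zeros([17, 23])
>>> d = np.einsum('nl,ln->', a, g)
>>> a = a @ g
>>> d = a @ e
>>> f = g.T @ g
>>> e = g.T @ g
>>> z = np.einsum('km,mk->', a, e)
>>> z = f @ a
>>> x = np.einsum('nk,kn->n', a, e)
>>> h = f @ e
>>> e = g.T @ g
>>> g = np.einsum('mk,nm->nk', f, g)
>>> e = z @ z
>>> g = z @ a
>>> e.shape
(23, 23)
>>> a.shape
(23, 23)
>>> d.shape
(23, 23)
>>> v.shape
(13, 13)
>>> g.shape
(23, 23)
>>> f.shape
(23, 23)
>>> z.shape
(23, 23)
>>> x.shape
(23,)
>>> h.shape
(23, 23)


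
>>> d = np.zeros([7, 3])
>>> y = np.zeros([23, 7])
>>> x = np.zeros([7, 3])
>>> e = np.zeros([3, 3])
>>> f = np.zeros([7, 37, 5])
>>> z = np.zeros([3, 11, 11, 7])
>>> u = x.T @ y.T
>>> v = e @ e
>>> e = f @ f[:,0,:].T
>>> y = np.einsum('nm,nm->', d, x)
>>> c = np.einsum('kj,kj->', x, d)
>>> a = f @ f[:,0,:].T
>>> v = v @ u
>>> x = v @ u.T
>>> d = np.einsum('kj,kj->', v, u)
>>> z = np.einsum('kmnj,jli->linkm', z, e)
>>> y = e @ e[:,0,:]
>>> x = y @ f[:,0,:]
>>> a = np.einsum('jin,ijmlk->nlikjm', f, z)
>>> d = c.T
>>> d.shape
()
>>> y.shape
(7, 37, 7)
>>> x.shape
(7, 37, 5)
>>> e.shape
(7, 37, 7)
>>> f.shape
(7, 37, 5)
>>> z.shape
(37, 7, 11, 3, 11)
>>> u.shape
(3, 23)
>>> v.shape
(3, 23)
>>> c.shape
()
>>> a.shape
(5, 3, 37, 11, 7, 11)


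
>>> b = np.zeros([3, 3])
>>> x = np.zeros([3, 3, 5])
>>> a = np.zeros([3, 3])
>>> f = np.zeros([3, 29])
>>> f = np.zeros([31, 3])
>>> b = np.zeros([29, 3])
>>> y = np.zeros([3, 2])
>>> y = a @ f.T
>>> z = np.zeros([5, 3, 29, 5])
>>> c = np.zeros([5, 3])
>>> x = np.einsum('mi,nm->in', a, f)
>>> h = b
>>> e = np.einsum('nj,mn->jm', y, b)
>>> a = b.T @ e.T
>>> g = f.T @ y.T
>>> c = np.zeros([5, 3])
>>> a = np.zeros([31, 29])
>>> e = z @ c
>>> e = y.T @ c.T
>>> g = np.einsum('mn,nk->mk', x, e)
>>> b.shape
(29, 3)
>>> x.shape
(3, 31)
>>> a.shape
(31, 29)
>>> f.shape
(31, 3)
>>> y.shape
(3, 31)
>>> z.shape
(5, 3, 29, 5)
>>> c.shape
(5, 3)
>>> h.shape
(29, 3)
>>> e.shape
(31, 5)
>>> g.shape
(3, 5)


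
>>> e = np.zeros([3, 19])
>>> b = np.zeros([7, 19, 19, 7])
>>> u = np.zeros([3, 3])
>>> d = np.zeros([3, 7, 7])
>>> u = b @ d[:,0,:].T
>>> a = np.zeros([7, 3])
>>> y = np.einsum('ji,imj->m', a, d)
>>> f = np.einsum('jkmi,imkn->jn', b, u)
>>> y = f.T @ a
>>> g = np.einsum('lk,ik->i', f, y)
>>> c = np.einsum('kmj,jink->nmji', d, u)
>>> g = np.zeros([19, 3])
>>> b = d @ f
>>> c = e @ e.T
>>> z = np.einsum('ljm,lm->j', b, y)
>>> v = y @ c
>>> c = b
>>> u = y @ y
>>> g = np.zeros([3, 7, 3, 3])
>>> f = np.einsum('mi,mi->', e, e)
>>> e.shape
(3, 19)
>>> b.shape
(3, 7, 3)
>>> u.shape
(3, 3)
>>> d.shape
(3, 7, 7)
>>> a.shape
(7, 3)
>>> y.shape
(3, 3)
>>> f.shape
()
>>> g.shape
(3, 7, 3, 3)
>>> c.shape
(3, 7, 3)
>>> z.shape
(7,)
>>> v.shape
(3, 3)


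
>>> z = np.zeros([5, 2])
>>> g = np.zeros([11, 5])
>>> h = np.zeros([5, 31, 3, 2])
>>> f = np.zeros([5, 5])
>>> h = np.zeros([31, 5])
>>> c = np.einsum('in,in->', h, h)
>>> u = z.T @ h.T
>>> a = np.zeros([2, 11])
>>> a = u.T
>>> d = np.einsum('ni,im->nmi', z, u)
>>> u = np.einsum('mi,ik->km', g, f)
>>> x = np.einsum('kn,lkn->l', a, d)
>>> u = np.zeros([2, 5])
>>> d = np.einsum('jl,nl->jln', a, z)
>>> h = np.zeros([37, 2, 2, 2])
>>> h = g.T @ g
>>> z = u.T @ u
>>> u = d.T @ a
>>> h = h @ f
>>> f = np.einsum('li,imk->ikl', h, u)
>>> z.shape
(5, 5)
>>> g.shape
(11, 5)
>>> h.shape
(5, 5)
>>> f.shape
(5, 2, 5)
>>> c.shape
()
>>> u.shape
(5, 2, 2)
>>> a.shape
(31, 2)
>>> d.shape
(31, 2, 5)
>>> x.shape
(5,)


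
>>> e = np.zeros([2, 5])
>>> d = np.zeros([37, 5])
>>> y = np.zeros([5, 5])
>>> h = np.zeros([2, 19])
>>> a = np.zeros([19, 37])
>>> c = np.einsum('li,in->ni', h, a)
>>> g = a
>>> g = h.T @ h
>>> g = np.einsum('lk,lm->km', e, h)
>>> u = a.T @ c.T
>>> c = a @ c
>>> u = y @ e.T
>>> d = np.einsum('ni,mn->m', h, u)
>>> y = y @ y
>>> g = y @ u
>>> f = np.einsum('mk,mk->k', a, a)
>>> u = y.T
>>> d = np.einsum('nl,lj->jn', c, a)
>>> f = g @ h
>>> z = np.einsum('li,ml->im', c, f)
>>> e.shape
(2, 5)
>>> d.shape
(37, 19)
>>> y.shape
(5, 5)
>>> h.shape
(2, 19)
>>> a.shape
(19, 37)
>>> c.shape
(19, 19)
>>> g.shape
(5, 2)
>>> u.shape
(5, 5)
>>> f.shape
(5, 19)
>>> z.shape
(19, 5)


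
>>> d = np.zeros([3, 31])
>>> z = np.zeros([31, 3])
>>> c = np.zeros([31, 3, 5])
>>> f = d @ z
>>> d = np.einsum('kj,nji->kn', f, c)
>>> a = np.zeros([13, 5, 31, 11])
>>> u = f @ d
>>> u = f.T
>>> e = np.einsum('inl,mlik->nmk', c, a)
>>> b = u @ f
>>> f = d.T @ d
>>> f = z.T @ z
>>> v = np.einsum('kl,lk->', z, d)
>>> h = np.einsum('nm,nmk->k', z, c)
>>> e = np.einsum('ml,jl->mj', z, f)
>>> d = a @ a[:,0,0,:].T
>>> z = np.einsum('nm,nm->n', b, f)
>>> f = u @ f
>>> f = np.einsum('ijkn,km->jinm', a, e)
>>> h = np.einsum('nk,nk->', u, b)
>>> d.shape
(13, 5, 31, 13)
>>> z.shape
(3,)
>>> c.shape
(31, 3, 5)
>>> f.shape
(5, 13, 11, 3)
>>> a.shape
(13, 5, 31, 11)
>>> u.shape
(3, 3)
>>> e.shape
(31, 3)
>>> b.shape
(3, 3)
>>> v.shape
()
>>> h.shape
()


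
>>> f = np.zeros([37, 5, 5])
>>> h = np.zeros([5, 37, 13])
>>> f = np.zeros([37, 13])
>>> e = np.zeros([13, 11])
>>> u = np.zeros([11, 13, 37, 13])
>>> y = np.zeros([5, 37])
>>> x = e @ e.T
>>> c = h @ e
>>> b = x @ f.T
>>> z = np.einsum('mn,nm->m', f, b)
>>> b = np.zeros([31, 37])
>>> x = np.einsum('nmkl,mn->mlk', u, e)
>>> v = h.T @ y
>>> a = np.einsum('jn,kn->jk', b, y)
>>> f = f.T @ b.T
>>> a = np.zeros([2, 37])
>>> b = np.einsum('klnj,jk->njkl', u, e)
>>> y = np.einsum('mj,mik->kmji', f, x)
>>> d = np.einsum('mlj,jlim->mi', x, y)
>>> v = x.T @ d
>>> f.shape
(13, 31)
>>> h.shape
(5, 37, 13)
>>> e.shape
(13, 11)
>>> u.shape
(11, 13, 37, 13)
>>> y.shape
(37, 13, 31, 13)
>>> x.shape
(13, 13, 37)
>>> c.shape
(5, 37, 11)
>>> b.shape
(37, 13, 11, 13)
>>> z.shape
(37,)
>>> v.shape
(37, 13, 31)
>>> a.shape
(2, 37)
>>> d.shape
(13, 31)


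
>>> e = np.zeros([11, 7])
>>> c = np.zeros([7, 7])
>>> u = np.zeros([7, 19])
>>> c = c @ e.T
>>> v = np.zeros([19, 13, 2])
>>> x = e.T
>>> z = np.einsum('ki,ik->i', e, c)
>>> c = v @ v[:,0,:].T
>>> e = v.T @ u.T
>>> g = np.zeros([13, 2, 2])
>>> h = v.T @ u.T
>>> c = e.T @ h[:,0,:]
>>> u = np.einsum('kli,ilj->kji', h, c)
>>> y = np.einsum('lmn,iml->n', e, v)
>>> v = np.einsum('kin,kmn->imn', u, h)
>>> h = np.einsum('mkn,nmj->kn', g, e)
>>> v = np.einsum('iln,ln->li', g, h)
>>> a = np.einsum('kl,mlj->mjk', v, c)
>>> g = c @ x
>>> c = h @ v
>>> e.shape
(2, 13, 7)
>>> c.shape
(2, 13)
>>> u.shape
(2, 7, 7)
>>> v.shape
(2, 13)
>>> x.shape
(7, 11)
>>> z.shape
(7,)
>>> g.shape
(7, 13, 11)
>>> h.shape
(2, 2)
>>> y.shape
(7,)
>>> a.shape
(7, 7, 2)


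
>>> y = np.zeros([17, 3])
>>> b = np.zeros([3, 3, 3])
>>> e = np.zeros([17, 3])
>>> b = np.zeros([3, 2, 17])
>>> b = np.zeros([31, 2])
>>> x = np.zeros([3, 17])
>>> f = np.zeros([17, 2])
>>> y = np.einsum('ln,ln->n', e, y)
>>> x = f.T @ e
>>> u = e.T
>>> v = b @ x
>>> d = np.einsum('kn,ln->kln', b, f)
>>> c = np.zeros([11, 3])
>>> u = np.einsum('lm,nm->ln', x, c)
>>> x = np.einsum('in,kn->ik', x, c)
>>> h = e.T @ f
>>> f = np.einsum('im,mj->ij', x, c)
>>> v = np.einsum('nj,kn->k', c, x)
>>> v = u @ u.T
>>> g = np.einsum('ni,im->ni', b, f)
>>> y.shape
(3,)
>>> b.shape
(31, 2)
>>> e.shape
(17, 3)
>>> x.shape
(2, 11)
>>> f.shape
(2, 3)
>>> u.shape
(2, 11)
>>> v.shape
(2, 2)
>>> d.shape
(31, 17, 2)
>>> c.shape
(11, 3)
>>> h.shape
(3, 2)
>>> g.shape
(31, 2)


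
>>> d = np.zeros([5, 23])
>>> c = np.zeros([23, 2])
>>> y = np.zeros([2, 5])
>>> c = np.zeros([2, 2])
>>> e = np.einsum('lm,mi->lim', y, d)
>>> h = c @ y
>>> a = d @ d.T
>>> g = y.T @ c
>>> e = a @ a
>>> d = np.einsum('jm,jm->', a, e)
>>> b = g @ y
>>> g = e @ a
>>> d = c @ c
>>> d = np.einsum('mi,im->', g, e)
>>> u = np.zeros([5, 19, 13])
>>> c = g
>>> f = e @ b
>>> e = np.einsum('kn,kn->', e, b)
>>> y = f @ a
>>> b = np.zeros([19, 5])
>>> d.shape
()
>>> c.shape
(5, 5)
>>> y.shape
(5, 5)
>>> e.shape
()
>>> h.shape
(2, 5)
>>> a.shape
(5, 5)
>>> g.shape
(5, 5)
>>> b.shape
(19, 5)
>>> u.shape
(5, 19, 13)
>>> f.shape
(5, 5)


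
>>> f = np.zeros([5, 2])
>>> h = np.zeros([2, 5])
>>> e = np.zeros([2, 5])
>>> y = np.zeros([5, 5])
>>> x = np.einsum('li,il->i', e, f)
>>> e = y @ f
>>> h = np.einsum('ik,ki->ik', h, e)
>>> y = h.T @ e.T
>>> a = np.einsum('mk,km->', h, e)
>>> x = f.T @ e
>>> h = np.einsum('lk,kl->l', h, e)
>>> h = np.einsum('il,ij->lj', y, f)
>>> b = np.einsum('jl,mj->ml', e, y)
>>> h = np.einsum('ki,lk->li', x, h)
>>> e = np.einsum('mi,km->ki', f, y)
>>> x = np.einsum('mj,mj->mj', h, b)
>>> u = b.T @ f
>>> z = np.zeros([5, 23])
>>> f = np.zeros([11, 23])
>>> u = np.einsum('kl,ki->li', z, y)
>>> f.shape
(11, 23)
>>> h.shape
(5, 2)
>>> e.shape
(5, 2)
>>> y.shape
(5, 5)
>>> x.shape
(5, 2)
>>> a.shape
()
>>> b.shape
(5, 2)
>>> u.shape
(23, 5)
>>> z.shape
(5, 23)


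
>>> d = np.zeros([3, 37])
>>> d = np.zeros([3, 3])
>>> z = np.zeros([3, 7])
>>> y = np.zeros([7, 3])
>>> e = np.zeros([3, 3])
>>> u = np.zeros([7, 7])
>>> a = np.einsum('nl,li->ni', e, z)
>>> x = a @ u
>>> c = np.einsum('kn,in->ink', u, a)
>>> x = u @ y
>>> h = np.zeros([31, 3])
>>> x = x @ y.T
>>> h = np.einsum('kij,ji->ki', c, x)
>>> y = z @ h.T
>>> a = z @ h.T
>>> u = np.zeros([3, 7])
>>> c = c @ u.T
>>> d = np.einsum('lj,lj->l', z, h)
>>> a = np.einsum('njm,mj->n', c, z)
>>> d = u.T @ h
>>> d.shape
(7, 7)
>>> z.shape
(3, 7)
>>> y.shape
(3, 3)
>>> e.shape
(3, 3)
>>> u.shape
(3, 7)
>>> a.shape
(3,)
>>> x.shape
(7, 7)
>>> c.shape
(3, 7, 3)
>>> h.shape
(3, 7)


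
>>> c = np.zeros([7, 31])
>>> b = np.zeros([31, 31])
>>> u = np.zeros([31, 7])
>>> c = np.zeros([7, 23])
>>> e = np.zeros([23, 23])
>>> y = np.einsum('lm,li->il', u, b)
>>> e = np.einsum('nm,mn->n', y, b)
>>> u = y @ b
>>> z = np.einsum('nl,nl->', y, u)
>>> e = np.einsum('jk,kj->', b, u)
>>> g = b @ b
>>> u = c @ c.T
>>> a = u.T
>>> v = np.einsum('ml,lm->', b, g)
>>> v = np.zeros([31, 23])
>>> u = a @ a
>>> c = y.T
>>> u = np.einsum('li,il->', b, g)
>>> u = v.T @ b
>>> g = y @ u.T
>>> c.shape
(31, 31)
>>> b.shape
(31, 31)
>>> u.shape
(23, 31)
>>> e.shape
()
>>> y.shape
(31, 31)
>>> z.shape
()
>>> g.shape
(31, 23)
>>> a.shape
(7, 7)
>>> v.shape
(31, 23)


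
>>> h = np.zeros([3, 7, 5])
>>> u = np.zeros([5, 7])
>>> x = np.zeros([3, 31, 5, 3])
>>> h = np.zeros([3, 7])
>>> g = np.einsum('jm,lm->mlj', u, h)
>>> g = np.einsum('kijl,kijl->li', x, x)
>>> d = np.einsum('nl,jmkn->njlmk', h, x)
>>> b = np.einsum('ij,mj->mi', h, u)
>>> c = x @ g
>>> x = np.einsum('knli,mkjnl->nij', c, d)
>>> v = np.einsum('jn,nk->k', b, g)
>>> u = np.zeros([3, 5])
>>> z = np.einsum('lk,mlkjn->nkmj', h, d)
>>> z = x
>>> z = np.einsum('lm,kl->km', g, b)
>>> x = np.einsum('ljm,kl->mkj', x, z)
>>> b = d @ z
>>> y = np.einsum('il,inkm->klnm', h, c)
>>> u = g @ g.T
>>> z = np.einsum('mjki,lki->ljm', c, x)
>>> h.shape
(3, 7)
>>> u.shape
(3, 3)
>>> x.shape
(7, 5, 31)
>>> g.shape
(3, 31)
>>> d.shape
(3, 3, 7, 31, 5)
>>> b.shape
(3, 3, 7, 31, 31)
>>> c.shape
(3, 31, 5, 31)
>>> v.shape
(31,)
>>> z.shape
(7, 31, 3)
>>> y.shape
(5, 7, 31, 31)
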